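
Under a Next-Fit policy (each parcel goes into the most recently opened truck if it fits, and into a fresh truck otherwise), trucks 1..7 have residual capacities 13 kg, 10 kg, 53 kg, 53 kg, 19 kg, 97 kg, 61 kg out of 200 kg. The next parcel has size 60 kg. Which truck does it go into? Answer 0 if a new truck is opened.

Next-Fit only looks at truck 7, which has 61 kg free.
60 kg fits there.

7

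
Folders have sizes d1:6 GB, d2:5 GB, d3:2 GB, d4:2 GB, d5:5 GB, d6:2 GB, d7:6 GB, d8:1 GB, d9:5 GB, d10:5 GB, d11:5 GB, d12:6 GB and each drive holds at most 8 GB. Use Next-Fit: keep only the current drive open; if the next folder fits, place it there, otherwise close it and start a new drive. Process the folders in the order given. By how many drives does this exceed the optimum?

Next-Fit: [6] [5,2] [2,5] [2,6] [1,5] [5] [5] [6] → 8 drives.
8 folders exceed 4 GB (half the capacity), and no two of those can share a drive, so at least 8 drives are needed.
So 8 is already optimal.

0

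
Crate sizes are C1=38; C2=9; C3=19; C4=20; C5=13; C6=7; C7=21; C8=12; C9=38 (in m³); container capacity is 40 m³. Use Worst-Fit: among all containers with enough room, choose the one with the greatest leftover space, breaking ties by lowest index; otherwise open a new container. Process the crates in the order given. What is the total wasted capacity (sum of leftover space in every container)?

Put C1 (38 m³) in container 1; 2 m³ remain.
Put C2 (9 m³) in container 2; 31 m³ remain.
Put C3 (19 m³) in container 2; 12 m³ remain.
Put C4 (20 m³) in container 3; 20 m³ remain.
Put C5 (13 m³) in container 3; 7 m³ remain.
Put C6 (7 m³) in container 2; 5 m³ remain.
Put C7 (21 m³) in container 4; 19 m³ remain.
Put C8 (12 m³) in container 4; 7 m³ remain.
Put C9 (38 m³) in container 5; 2 m³ remain.
5 containers × 40 m³ = 200 m³; used 177 m³; unused 23 m³.

23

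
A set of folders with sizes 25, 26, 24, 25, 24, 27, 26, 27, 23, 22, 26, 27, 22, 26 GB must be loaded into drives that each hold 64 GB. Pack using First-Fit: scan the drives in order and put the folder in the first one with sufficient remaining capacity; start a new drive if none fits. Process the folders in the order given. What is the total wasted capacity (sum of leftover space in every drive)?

drive 1: place 25 GB, 39 GB left
drive 1: place 26 GB, 13 GB left
drive 2: place 24 GB, 40 GB left
drive 2: place 25 GB, 15 GB left
drive 3: place 24 GB, 40 GB left
drive 3: place 27 GB, 13 GB left
drive 4: place 26 GB, 38 GB left
drive 4: place 27 GB, 11 GB left
drive 5: place 23 GB, 41 GB left
drive 5: place 22 GB, 19 GB left
drive 6: place 26 GB, 38 GB left
drive 6: place 27 GB, 11 GB left
drive 7: place 22 GB, 42 GB left
drive 7: place 26 GB, 16 GB left
7 drives × 64 GB = 448 GB; used 350 GB; unused 98 GB.

98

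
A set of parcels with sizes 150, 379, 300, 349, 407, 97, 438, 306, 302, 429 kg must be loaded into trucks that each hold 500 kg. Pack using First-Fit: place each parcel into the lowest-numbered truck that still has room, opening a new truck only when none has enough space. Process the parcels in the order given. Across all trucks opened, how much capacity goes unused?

Put 150 kg in truck 1; 350 kg remain.
Put 379 kg in truck 2; 121 kg remain.
Put 300 kg in truck 1; 50 kg remain.
Put 349 kg in truck 3; 151 kg remain.
Put 407 kg in truck 4; 93 kg remain.
Put 97 kg in truck 2; 24 kg remain.
Put 438 kg in truck 5; 62 kg remain.
Put 306 kg in truck 6; 194 kg remain.
Put 302 kg in truck 7; 198 kg remain.
Put 429 kg in truck 8; 71 kg remain.
8 trucks × 500 kg = 4000 kg; used 3157 kg; unused 843 kg.

843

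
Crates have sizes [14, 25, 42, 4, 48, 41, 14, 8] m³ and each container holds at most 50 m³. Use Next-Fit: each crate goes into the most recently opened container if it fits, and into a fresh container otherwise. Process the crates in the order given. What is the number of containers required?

container 1: place 14 m³, 36 m³ left
container 1: place 25 m³, 11 m³ left
container 2: place 42 m³, 8 m³ left
container 2: place 4 m³, 4 m³ left
container 3: place 48 m³, 2 m³ left
container 4: place 41 m³, 9 m³ left
container 5: place 14 m³, 36 m³ left
container 5: place 8 m³, 28 m³ left

5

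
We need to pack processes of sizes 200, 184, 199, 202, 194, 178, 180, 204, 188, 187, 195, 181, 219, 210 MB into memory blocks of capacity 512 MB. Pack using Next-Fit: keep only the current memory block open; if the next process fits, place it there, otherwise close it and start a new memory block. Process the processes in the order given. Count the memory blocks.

200 MB → memory block 1 (remaining 312 MB)
184 MB → memory block 1 (remaining 128 MB)
199 MB → memory block 2 (remaining 313 MB)
202 MB → memory block 2 (remaining 111 MB)
194 MB → memory block 3 (remaining 318 MB)
178 MB → memory block 3 (remaining 140 MB)
180 MB → memory block 4 (remaining 332 MB)
204 MB → memory block 4 (remaining 128 MB)
188 MB → memory block 5 (remaining 324 MB)
187 MB → memory block 5 (remaining 137 MB)
195 MB → memory block 6 (remaining 317 MB)
181 MB → memory block 6 (remaining 136 MB)
219 MB → memory block 7 (remaining 293 MB)
210 MB → memory block 7 (remaining 83 MB)

7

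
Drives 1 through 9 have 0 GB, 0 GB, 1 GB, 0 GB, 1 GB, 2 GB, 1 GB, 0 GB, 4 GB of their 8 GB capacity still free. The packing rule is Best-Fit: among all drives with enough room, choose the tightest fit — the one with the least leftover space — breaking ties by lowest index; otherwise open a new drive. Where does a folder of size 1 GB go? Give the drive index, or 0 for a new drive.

Drives with room: drive 3 (1 GB), drive 5 (1 GB), drive 6 (2 GB), drive 7 (1 GB), drive 9 (4 GB).
Tightest fit is drive 3 with 1 GB free.

3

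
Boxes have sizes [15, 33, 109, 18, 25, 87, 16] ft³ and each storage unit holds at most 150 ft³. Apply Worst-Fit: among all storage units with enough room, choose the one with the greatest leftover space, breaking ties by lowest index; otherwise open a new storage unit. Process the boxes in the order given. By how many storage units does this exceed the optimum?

0

Worst-Fit: [15,33,18,25] [109] [87,16] → 3 storage units.
Total size 303 ft³; any packing needs at least ⌈303/150⌉ = 3 storage units.
So 3 is already optimal.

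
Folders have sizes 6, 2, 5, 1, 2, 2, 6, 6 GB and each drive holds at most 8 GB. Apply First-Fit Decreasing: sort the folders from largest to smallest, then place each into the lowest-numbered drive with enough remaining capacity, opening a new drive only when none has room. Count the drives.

Sorted descending: 6, 6, 6, 5, 2, 2, 2, 1.
6 GB → drive 1 (remaining 2 GB)
6 GB → drive 2 (remaining 2 GB)
6 GB → drive 3 (remaining 2 GB)
5 GB → drive 4 (remaining 3 GB)
2 GB → drive 1 (remaining 0 GB)
2 GB → drive 2 (remaining 0 GB)
2 GB → drive 3 (remaining 0 GB)
1 GB → drive 4 (remaining 2 GB)

4 drives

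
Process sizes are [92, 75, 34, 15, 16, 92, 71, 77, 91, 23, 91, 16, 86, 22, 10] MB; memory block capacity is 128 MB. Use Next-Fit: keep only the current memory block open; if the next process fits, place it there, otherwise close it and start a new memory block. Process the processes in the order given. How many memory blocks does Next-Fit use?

8

Put 92 MB in memory block 1; 36 MB remain.
Put 75 MB in memory block 2; 53 MB remain.
Put 34 MB in memory block 2; 19 MB remain.
Put 15 MB in memory block 2; 4 MB remain.
Put 16 MB in memory block 3; 112 MB remain.
Put 92 MB in memory block 3; 20 MB remain.
Put 71 MB in memory block 4; 57 MB remain.
Put 77 MB in memory block 5; 51 MB remain.
Put 91 MB in memory block 6; 37 MB remain.
Put 23 MB in memory block 6; 14 MB remain.
Put 91 MB in memory block 7; 37 MB remain.
Put 16 MB in memory block 7; 21 MB remain.
Put 86 MB in memory block 8; 42 MB remain.
Put 22 MB in memory block 8; 20 MB remain.
Put 10 MB in memory block 8; 10 MB remain.
Final memory blocks: [92] [75,34,15] [16,92] [71] [77] [91,23] [91,16] [86,22,10].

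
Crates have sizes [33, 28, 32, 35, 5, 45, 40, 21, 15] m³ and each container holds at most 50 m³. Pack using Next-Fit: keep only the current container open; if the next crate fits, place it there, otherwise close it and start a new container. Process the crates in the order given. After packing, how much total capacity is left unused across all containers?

96

33 m³ → container 1 (remaining 17 m³)
28 m³ → container 2 (remaining 22 m³)
32 m³ → container 3 (remaining 18 m³)
35 m³ → container 4 (remaining 15 m³)
5 m³ → container 4 (remaining 10 m³)
45 m³ → container 5 (remaining 5 m³)
40 m³ → container 6 (remaining 10 m³)
21 m³ → container 7 (remaining 29 m³)
15 m³ → container 7 (remaining 14 m³)
7 containers × 50 m³ = 350 m³; used 254 m³; unused 96 m³.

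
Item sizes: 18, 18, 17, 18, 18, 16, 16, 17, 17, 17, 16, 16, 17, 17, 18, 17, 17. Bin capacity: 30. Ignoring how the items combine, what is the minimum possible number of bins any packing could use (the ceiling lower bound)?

Total size = 18 + 18 + 17 + 18 + 18 + 16 + 16 + 17 + 17 + 17 + 16 + 16 + 17 + 17 + 18 + 17 + 17 = 290.
⌈290 / 30⌉ = 10.

10 bins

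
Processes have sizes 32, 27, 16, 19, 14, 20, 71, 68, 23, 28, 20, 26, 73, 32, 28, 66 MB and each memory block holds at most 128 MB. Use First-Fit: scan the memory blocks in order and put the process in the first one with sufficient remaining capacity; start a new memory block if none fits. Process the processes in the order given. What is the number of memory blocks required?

32 MB → memory block 1 (remaining 96 MB)
27 MB → memory block 1 (remaining 69 MB)
16 MB → memory block 1 (remaining 53 MB)
19 MB → memory block 1 (remaining 34 MB)
14 MB → memory block 1 (remaining 20 MB)
20 MB → memory block 1 (remaining 0 MB)
71 MB → memory block 2 (remaining 57 MB)
68 MB → memory block 3 (remaining 60 MB)
23 MB → memory block 2 (remaining 34 MB)
28 MB → memory block 2 (remaining 6 MB)
20 MB → memory block 3 (remaining 40 MB)
26 MB → memory block 3 (remaining 14 MB)
73 MB → memory block 4 (remaining 55 MB)
32 MB → memory block 4 (remaining 23 MB)
28 MB → memory block 5 (remaining 100 MB)
66 MB → memory block 5 (remaining 34 MB)
Final memory blocks: [32,27,16,19,14,20] [71,23,28] [68,20,26] [73,32] [28,66].

5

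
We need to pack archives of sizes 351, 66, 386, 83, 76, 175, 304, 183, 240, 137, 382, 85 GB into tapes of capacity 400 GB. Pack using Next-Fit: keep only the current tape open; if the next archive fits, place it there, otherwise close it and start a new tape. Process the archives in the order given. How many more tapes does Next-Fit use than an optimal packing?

Next-Fit: [351] [66] [386] [83,76,175] [304] [183] [240,137] [382] [85] → 9 tapes.
Total size 2468 GB; any packing needs at least ⌈2468/400⌉ = 7 tapes.
An optimal packing achieves that bound: [386] [382] [351] [304,85] [240,137] [183,175] [83,76,66] → 7 tapes.
Excess: 9 − 7 = 2.

2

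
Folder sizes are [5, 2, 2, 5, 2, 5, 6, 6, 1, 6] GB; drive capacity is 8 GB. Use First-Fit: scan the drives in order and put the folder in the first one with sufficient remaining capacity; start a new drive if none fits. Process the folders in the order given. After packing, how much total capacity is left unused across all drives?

8

Put 5 GB in drive 1; 3 GB remain.
Put 2 GB in drive 1; 1 GB remain.
Put 2 GB in drive 2; 6 GB remain.
Put 5 GB in drive 2; 1 GB remain.
Put 2 GB in drive 3; 6 GB remain.
Put 5 GB in drive 3; 1 GB remain.
Put 6 GB in drive 4; 2 GB remain.
Put 6 GB in drive 5; 2 GB remain.
Put 1 GB in drive 1; 0 GB remain.
Put 6 GB in drive 6; 2 GB remain.
6 drives × 8 GB = 48 GB; used 40 GB; unused 8 GB.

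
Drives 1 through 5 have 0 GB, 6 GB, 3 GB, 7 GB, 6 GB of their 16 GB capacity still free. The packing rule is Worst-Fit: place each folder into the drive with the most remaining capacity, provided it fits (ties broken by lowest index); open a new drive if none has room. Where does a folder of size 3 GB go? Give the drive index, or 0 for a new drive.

4

Drives with room: drive 2 (6 GB), drive 3 (3 GB), drive 4 (7 GB), drive 5 (6 GB).
Most room is drive 4 with 7 GB free.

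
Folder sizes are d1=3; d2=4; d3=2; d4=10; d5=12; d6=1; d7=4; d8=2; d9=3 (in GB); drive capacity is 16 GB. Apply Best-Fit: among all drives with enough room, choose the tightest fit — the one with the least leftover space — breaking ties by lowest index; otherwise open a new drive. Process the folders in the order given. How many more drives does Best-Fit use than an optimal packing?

Best-Fit: [3,4,2] [10,4,2] [12,1,3] → 3 drives.
Total size 41 GB; any packing needs at least ⌈41/16⌉ = 3 drives.
So 3 is already optimal.

0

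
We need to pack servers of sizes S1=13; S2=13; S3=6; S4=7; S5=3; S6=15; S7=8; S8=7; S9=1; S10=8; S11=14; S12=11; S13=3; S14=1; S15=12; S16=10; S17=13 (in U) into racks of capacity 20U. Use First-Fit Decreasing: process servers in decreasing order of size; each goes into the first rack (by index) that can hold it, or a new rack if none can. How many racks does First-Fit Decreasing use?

Sorted descending: 15, 14, 13, 13, 13, 12, 11, 10, 8, 8, 7, 7, 6, 3, 3, 1, 1.
Put 15U in rack 1; 5U remain.
Put 14U in rack 2; 6U remain.
Put 13U in rack 3; 7U remain.
Put 13U in rack 4; 7U remain.
Put 13U in rack 5; 7U remain.
Put 12U in rack 6; 8U remain.
Put 11U in rack 7; 9U remain.
Put 10U in rack 8; 10U remain.
Put 8U in rack 6; 0U remain.
Put 8U in rack 7; 1U remain.
Put 7U in rack 3; 0U remain.
Put 7U in rack 4; 0U remain.
Put 6U in rack 2; 0U remain.
Put 3U in rack 1; 2U remain.
Put 3U in rack 5; 4U remain.
Put 1U in rack 1; 1U remain.
Put 1U in rack 1; 0U remain.
Final racks: [15,3,1,1] [14,6] [13,7] [13,7] [13,3] [12,8] [11,8] [10].

8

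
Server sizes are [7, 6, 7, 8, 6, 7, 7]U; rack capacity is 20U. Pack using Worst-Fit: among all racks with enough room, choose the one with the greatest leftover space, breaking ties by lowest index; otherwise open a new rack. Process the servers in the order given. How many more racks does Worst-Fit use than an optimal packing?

0

Worst-Fit: [7,6,7] [8,6] [7,7] → 3 racks.
Total size 48U; any packing needs at least ⌈48/20⌉ = 3 racks.
So 3 is already optimal.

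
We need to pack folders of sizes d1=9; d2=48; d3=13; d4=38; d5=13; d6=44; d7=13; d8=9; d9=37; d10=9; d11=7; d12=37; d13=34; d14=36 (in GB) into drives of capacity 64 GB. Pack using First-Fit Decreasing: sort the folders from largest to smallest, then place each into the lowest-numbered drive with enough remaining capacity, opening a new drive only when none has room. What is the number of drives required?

Sorted descending: 48, 44, 38, 37, 37, 36, 34, 13, 13, 13, 9, 9, 9, 7.
Put 48 GB in drive 1; 16 GB remain.
Put 44 GB in drive 2; 20 GB remain.
Put 38 GB in drive 3; 26 GB remain.
Put 37 GB in drive 4; 27 GB remain.
Put 37 GB in drive 5; 27 GB remain.
Put 36 GB in drive 6; 28 GB remain.
Put 34 GB in drive 7; 30 GB remain.
Put 13 GB in drive 1; 3 GB remain.
Put 13 GB in drive 2; 7 GB remain.
Put 13 GB in drive 3; 13 GB remain.
Put 9 GB in drive 3; 4 GB remain.
Put 9 GB in drive 4; 18 GB remain.
Put 9 GB in drive 4; 9 GB remain.
Put 7 GB in drive 2; 0 GB remain.

7 drives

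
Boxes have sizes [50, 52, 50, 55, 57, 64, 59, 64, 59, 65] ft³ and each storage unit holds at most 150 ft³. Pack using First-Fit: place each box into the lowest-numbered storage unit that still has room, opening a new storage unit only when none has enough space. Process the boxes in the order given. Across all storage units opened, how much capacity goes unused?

175

storage unit 1: place 50 ft³, 100 ft³ left
storage unit 1: place 52 ft³, 48 ft³ left
storage unit 2: place 50 ft³, 100 ft³ left
storage unit 2: place 55 ft³, 45 ft³ left
storage unit 3: place 57 ft³, 93 ft³ left
storage unit 3: place 64 ft³, 29 ft³ left
storage unit 4: place 59 ft³, 91 ft³ left
storage unit 4: place 64 ft³, 27 ft³ left
storage unit 5: place 59 ft³, 91 ft³ left
storage unit 5: place 65 ft³, 26 ft³ left
5 storage units × 150 ft³ = 750 ft³; used 575 ft³; unused 175 ft³.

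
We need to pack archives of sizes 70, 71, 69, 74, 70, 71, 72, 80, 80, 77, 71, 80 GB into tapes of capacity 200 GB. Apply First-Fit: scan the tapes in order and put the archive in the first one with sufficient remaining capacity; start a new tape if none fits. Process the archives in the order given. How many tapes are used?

6 tapes

tape 1: place 70 GB, 130 GB left
tape 1: place 71 GB, 59 GB left
tape 2: place 69 GB, 131 GB left
tape 2: place 74 GB, 57 GB left
tape 3: place 70 GB, 130 GB left
tape 3: place 71 GB, 59 GB left
tape 4: place 72 GB, 128 GB left
tape 4: place 80 GB, 48 GB left
tape 5: place 80 GB, 120 GB left
tape 5: place 77 GB, 43 GB left
tape 6: place 71 GB, 129 GB left
tape 6: place 80 GB, 49 GB left
Final tapes: [70,71] [69,74] [70,71] [72,80] [80,77] [71,80].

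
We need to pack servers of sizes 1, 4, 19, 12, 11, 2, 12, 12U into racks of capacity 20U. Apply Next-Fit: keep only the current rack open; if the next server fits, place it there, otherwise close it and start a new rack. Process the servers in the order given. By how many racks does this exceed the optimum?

1

Next-Fit: [1,4] [19] [12] [11,2] [12] [12] → 6 racks.
5 servers exceed 10U (half the capacity), and no two of those can share a rack, so at least 5 racks are needed.
An optimal packing achieves that bound: [19,1] [12,4,2] [12] [12] [11] → 5 racks.
Excess: 6 − 5 = 1.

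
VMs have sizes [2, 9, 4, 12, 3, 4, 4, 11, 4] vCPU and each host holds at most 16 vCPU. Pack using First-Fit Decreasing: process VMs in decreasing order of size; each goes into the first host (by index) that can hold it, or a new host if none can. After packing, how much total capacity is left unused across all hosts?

11

Sorted descending: 12, 11, 9, 4, 4, 4, 4, 3, 2.
host 1: place 12 vCPU, 4 vCPU left
host 2: place 11 vCPU, 5 vCPU left
host 3: place 9 vCPU, 7 vCPU left
host 1: place 4 vCPU, 0 vCPU left
host 2: place 4 vCPU, 1 vCPU left
host 3: place 4 vCPU, 3 vCPU left
host 4: place 4 vCPU, 12 vCPU left
host 3: place 3 vCPU, 0 vCPU left
host 4: place 2 vCPU, 10 vCPU left
4 hosts × 16 vCPU = 64 vCPU; used 53 vCPU; unused 11 vCPU.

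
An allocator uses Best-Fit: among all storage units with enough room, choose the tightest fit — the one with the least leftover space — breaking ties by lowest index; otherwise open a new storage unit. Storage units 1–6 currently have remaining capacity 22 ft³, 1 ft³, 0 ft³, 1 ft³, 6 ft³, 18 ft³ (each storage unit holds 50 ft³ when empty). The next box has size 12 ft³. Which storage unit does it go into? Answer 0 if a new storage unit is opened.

Storage units with room: storage unit 1 (22 ft³), storage unit 6 (18 ft³).
Tightest fit is storage unit 6 with 18 ft³ free.

6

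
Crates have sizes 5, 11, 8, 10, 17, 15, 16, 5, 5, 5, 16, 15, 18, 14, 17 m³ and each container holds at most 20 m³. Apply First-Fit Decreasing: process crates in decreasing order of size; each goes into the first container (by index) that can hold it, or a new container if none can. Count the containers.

10 containers

Sorted descending: 18, 17, 17, 16, 16, 15, 15, 14, 11, 10, 8, 5, 5, 5, 5.
18 m³ → container 1 (remaining 2 m³)
17 m³ → container 2 (remaining 3 m³)
17 m³ → container 3 (remaining 3 m³)
16 m³ → container 4 (remaining 4 m³)
16 m³ → container 5 (remaining 4 m³)
15 m³ → container 6 (remaining 5 m³)
15 m³ → container 7 (remaining 5 m³)
14 m³ → container 8 (remaining 6 m³)
11 m³ → container 9 (remaining 9 m³)
10 m³ → container 10 (remaining 10 m³)
8 m³ → container 9 (remaining 1 m³)
5 m³ → container 6 (remaining 0 m³)
5 m³ → container 7 (remaining 0 m³)
5 m³ → container 8 (remaining 1 m³)
5 m³ → container 10 (remaining 5 m³)
Final containers: [18] [17] [17] [16] [16] [15,5] [15,5] [14,5] [11,8] [10,5].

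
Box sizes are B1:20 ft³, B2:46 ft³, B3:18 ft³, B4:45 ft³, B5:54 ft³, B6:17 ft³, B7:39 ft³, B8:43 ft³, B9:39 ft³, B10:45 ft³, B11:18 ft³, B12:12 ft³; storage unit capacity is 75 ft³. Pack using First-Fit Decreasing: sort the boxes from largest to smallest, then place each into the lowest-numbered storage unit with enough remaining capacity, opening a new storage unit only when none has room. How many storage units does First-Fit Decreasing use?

7

Sorted descending: 54, 46, 45, 45, 43, 39, 39, 20, 18, 18, 17, 12.
storage unit 1: place 54 ft³, 21 ft³ left
storage unit 2: place 46 ft³, 29 ft³ left
storage unit 3: place 45 ft³, 30 ft³ left
storage unit 4: place 45 ft³, 30 ft³ left
storage unit 5: place 43 ft³, 32 ft³ left
storage unit 6: place 39 ft³, 36 ft³ left
storage unit 7: place 39 ft³, 36 ft³ left
storage unit 1: place 20 ft³, 1 ft³ left
storage unit 2: place 18 ft³, 11 ft³ left
storage unit 3: place 18 ft³, 12 ft³ left
storage unit 4: place 17 ft³, 13 ft³ left
storage unit 3: place 12 ft³, 0 ft³ left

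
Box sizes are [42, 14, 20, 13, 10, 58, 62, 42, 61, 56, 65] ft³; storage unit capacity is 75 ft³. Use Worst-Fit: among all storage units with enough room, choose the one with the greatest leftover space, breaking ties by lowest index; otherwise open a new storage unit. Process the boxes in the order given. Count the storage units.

8

storage unit 1: place 42 ft³, 33 ft³ left
storage unit 1: place 14 ft³, 19 ft³ left
storage unit 2: place 20 ft³, 55 ft³ left
storage unit 2: place 13 ft³, 42 ft³ left
storage unit 2: place 10 ft³, 32 ft³ left
storage unit 3: place 58 ft³, 17 ft³ left
storage unit 4: place 62 ft³, 13 ft³ left
storage unit 5: place 42 ft³, 33 ft³ left
storage unit 6: place 61 ft³, 14 ft³ left
storage unit 7: place 56 ft³, 19 ft³ left
storage unit 8: place 65 ft³, 10 ft³ left
Final storage units: [42,14] [20,13,10] [58] [62] [42] [61] [56] [65].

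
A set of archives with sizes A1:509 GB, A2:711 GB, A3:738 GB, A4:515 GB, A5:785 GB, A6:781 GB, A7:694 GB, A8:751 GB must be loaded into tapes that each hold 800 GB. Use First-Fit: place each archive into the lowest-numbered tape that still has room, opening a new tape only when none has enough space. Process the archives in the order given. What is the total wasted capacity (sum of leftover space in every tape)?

tape 1: place A1 (509 GB), 291 GB left
tape 2: place A2 (711 GB), 89 GB left
tape 3: place A3 (738 GB), 62 GB left
tape 4: place A4 (515 GB), 285 GB left
tape 5: place A5 (785 GB), 15 GB left
tape 6: place A6 (781 GB), 19 GB left
tape 7: place A7 (694 GB), 106 GB left
tape 8: place A8 (751 GB), 49 GB left
8 tapes × 800 GB = 6400 GB; used 5484 GB; unused 916 GB.

916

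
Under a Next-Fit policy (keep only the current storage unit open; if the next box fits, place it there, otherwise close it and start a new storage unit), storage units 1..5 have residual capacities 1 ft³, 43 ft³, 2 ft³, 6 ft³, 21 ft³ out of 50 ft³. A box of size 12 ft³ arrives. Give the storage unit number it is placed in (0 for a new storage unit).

5

Next-Fit only looks at storage unit 5, which has 21 ft³ free.
12 ft³ fits there.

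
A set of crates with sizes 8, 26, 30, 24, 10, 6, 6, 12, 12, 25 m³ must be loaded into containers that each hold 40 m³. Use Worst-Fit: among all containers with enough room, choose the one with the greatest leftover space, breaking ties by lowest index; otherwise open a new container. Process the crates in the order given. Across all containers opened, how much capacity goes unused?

Put 8 m³ in container 1; 32 m³ remain.
Put 26 m³ in container 1; 6 m³ remain.
Put 30 m³ in container 2; 10 m³ remain.
Put 24 m³ in container 3; 16 m³ remain.
Put 10 m³ in container 3; 6 m³ remain.
Put 6 m³ in container 2; 4 m³ remain.
Put 6 m³ in container 1; 0 m³ remain.
Put 12 m³ in container 4; 28 m³ remain.
Put 12 m³ in container 4; 16 m³ remain.
Put 25 m³ in container 5; 15 m³ remain.
5 containers × 40 m³ = 200 m³; used 159 m³; unused 41 m³.

41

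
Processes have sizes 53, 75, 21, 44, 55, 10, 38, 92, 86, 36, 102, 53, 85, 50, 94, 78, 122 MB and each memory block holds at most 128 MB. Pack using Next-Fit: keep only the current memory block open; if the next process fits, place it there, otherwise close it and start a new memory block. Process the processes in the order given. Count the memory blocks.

memory block 1: place 53 MB, 75 MB left
memory block 1: place 75 MB, 0 MB left
memory block 2: place 21 MB, 107 MB left
memory block 2: place 44 MB, 63 MB left
memory block 2: place 55 MB, 8 MB left
memory block 3: place 10 MB, 118 MB left
memory block 3: place 38 MB, 80 MB left
memory block 4: place 92 MB, 36 MB left
memory block 5: place 86 MB, 42 MB left
memory block 5: place 36 MB, 6 MB left
memory block 6: place 102 MB, 26 MB left
memory block 7: place 53 MB, 75 MB left
memory block 8: place 85 MB, 43 MB left
memory block 9: place 50 MB, 78 MB left
memory block 10: place 94 MB, 34 MB left
memory block 11: place 78 MB, 50 MB left
memory block 12: place 122 MB, 6 MB left

12 memory blocks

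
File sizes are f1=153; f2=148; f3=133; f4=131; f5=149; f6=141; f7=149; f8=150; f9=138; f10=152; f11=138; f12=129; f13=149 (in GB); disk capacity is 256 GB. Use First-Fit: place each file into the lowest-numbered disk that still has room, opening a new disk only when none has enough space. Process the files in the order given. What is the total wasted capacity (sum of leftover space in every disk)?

f1 (153 GB) → disk 1 (remaining 103 GB)
f2 (148 GB) → disk 2 (remaining 108 GB)
f3 (133 GB) → disk 3 (remaining 123 GB)
f4 (131 GB) → disk 4 (remaining 125 GB)
f5 (149 GB) → disk 5 (remaining 107 GB)
f6 (141 GB) → disk 6 (remaining 115 GB)
f7 (149 GB) → disk 7 (remaining 107 GB)
f8 (150 GB) → disk 8 (remaining 106 GB)
f9 (138 GB) → disk 9 (remaining 118 GB)
f10 (152 GB) → disk 10 (remaining 104 GB)
f11 (138 GB) → disk 11 (remaining 118 GB)
f12 (129 GB) → disk 12 (remaining 127 GB)
f13 (149 GB) → disk 13 (remaining 107 GB)
13 disks × 256 GB = 3328 GB; used 1860 GB; unused 1468 GB.

1468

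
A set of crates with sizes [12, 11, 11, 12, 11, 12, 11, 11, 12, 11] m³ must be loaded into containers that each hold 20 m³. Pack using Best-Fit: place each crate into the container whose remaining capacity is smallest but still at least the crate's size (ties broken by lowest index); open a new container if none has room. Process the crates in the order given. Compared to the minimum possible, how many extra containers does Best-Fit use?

Best-Fit: [12] [11] [11] [12] [11] [12] [11] [11] [12] [11] → 10 containers.
10 crates exceed 10 m³ (half the capacity), and no two of those can share a container, so at least 10 containers are needed.
So 10 is already optimal.

0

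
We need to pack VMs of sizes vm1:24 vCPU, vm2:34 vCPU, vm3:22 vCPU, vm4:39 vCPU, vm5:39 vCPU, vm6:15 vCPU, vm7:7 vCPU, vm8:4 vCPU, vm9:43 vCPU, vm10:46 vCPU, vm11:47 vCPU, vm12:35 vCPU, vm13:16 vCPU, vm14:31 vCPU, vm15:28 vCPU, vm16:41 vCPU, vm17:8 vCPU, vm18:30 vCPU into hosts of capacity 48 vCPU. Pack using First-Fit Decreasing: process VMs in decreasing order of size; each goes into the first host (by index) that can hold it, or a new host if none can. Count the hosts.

12 hosts

Sorted descending: 47, 46, 43, 41, 39, 39, 35, 34, 31, 30, 28, 24, 22, 16, 15, 8, 7, 4.
Put 47 vCPU in host 1; 1 vCPU remain.
Put 46 vCPU in host 2; 2 vCPU remain.
Put 43 vCPU in host 3; 5 vCPU remain.
Put 41 vCPU in host 4; 7 vCPU remain.
Put 39 vCPU in host 5; 9 vCPU remain.
Put 39 vCPU in host 6; 9 vCPU remain.
Put 35 vCPU in host 7; 13 vCPU remain.
Put 34 vCPU in host 8; 14 vCPU remain.
Put 31 vCPU in host 9; 17 vCPU remain.
Put 30 vCPU in host 10; 18 vCPU remain.
Put 28 vCPU in host 11; 20 vCPU remain.
Put 24 vCPU in host 12; 24 vCPU remain.
Put 22 vCPU in host 12; 2 vCPU remain.
Put 16 vCPU in host 9; 1 vCPU remain.
Put 15 vCPU in host 10; 3 vCPU remain.
Put 8 vCPU in host 5; 1 vCPU remain.
Put 7 vCPU in host 4; 0 vCPU remain.
Put 4 vCPU in host 3; 1 vCPU remain.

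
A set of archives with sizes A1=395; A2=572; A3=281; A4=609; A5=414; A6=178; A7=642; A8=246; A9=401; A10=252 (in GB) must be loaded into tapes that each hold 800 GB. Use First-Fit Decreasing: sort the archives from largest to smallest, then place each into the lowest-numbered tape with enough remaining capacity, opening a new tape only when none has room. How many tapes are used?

Sorted descending: 642, 609, 572, 414, 401, 395, 281, 252, 246, 178.
tape 1: place 642 GB, 158 GB left
tape 2: place 609 GB, 191 GB left
tape 3: place 572 GB, 228 GB left
tape 4: place 414 GB, 386 GB left
tape 5: place 401 GB, 399 GB left
tape 5: place 395 GB, 4 GB left
tape 4: place 281 GB, 105 GB left
tape 6: place 252 GB, 548 GB left
tape 6: place 246 GB, 302 GB left
tape 2: place 178 GB, 13 GB left
Final tapes: [642] [609,178] [572] [414,281] [401,395] [252,246].

6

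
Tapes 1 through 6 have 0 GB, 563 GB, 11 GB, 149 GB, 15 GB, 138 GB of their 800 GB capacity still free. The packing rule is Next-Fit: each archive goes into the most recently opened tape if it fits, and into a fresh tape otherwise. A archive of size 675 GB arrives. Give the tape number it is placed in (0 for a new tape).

Next-Fit only looks at tape 6, which has 138 GB free.
675 GB does not fit, so a new tape is opened.

0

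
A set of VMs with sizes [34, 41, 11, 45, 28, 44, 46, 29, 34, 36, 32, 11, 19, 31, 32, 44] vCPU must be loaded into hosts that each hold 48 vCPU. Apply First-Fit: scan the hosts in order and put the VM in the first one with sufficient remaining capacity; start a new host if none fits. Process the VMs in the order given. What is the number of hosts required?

13

34 vCPU → host 1 (remaining 14 vCPU)
41 vCPU → host 2 (remaining 7 vCPU)
11 vCPU → host 1 (remaining 3 vCPU)
45 vCPU → host 3 (remaining 3 vCPU)
28 vCPU → host 4 (remaining 20 vCPU)
44 vCPU → host 5 (remaining 4 vCPU)
46 vCPU → host 6 (remaining 2 vCPU)
29 vCPU → host 7 (remaining 19 vCPU)
34 vCPU → host 8 (remaining 14 vCPU)
36 vCPU → host 9 (remaining 12 vCPU)
32 vCPU → host 10 (remaining 16 vCPU)
11 vCPU → host 4 (remaining 9 vCPU)
19 vCPU → host 7 (remaining 0 vCPU)
31 vCPU → host 11 (remaining 17 vCPU)
32 vCPU → host 12 (remaining 16 vCPU)
44 vCPU → host 13 (remaining 4 vCPU)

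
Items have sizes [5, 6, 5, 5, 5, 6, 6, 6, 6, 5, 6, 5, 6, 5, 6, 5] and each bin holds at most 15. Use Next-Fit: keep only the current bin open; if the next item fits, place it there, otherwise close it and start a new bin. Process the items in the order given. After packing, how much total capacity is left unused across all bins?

bin 1: place 5, 10 left
bin 1: place 6, 4 left
bin 2: place 5, 10 left
bin 2: place 5, 5 left
bin 2: place 5, 0 left
bin 3: place 6, 9 left
bin 3: place 6, 3 left
bin 4: place 6, 9 left
bin 4: place 6, 3 left
bin 5: place 5, 10 left
bin 5: place 6, 4 left
bin 6: place 5, 10 left
bin 6: place 6, 4 left
bin 7: place 5, 10 left
bin 7: place 6, 4 left
bin 8: place 5, 10 left
8 bins × 15 = 120; used 88; unused 32.

32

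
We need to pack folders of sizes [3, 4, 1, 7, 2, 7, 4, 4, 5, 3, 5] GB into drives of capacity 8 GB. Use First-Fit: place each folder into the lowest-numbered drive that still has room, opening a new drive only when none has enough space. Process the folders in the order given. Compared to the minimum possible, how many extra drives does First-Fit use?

First-Fit: [3,4,1] [7] [2,4] [7] [4,3] [5] [5] → 7 drives.
Total size 45 GB; any packing needs at least ⌈45/8⌉ = 6 drives.
An optimal packing achieves that bound: [7,1] [7] [5,3] [5,3] [4,4] [4,2] → 6 drives.
Excess: 7 − 6 = 1.

1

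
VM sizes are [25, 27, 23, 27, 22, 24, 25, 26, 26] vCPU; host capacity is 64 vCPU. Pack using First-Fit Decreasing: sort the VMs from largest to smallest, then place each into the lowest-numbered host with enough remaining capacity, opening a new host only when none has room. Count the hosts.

Sorted descending: 27, 27, 26, 26, 25, 25, 24, 23, 22.
host 1: place 27 vCPU, 37 vCPU left
host 1: place 27 vCPU, 10 vCPU left
host 2: place 26 vCPU, 38 vCPU left
host 2: place 26 vCPU, 12 vCPU left
host 3: place 25 vCPU, 39 vCPU left
host 3: place 25 vCPU, 14 vCPU left
host 4: place 24 vCPU, 40 vCPU left
host 4: place 23 vCPU, 17 vCPU left
host 5: place 22 vCPU, 42 vCPU left
Final hosts: [27,27] [26,26] [25,25] [24,23] [22].

5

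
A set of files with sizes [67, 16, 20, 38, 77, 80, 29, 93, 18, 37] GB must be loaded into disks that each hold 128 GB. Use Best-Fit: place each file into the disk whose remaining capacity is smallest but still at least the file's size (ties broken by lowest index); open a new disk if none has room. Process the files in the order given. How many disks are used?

5 disks

67 GB → disk 1 (remaining 61 GB)
16 GB → disk 1 (remaining 45 GB)
20 GB → disk 1 (remaining 25 GB)
38 GB → disk 2 (remaining 90 GB)
77 GB → disk 2 (remaining 13 GB)
80 GB → disk 3 (remaining 48 GB)
29 GB → disk 3 (remaining 19 GB)
93 GB → disk 4 (remaining 35 GB)
18 GB → disk 3 (remaining 1 GB)
37 GB → disk 5 (remaining 91 GB)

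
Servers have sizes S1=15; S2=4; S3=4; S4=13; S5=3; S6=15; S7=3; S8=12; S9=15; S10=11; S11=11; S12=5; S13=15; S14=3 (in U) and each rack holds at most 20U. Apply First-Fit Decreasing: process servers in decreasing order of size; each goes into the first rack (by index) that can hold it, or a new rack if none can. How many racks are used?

Sorted descending: 15, 15, 15, 15, 13, 12, 11, 11, 5, 4, 4, 3, 3, 3.
15U → rack 1 (remaining 5U)
15U → rack 2 (remaining 5U)
15U → rack 3 (remaining 5U)
15U → rack 4 (remaining 5U)
13U → rack 5 (remaining 7U)
12U → rack 6 (remaining 8U)
11U → rack 7 (remaining 9U)
11U → rack 8 (remaining 9U)
5U → rack 1 (remaining 0U)
4U → rack 2 (remaining 1U)
4U → rack 3 (remaining 1U)
3U → rack 4 (remaining 2U)
3U → rack 5 (remaining 4U)
3U → rack 5 (remaining 1U)
Final racks: [15,5] [15,4] [15,4] [15,3] [13,3,3] [12] [11] [11].

8 racks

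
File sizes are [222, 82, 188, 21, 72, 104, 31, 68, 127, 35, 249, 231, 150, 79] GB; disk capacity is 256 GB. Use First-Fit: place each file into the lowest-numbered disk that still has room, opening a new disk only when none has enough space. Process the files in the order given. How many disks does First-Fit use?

7 disks

Put 222 GB in disk 1; 34 GB remain.
Put 82 GB in disk 2; 174 GB remain.
Put 188 GB in disk 3; 68 GB remain.
Put 21 GB in disk 1; 13 GB remain.
Put 72 GB in disk 2; 102 GB remain.
Put 104 GB in disk 4; 152 GB remain.
Put 31 GB in disk 2; 71 GB remain.
Put 68 GB in disk 2; 3 GB remain.
Put 127 GB in disk 4; 25 GB remain.
Put 35 GB in disk 3; 33 GB remain.
Put 249 GB in disk 5; 7 GB remain.
Put 231 GB in disk 6; 25 GB remain.
Put 150 GB in disk 7; 106 GB remain.
Put 79 GB in disk 7; 27 GB remain.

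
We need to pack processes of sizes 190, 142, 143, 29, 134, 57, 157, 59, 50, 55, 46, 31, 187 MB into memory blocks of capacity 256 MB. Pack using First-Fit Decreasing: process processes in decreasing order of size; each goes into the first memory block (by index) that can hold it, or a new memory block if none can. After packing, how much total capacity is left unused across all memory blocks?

256

Sorted descending: 190, 187, 157, 143, 142, 134, 59, 57, 55, 50, 46, 31, 29.
memory block 1: place 190 MB, 66 MB left
memory block 2: place 187 MB, 69 MB left
memory block 3: place 157 MB, 99 MB left
memory block 4: place 143 MB, 113 MB left
memory block 5: place 142 MB, 114 MB left
memory block 6: place 134 MB, 122 MB left
memory block 1: place 59 MB, 7 MB left
memory block 2: place 57 MB, 12 MB left
memory block 3: place 55 MB, 44 MB left
memory block 4: place 50 MB, 63 MB left
memory block 4: place 46 MB, 17 MB left
memory block 3: place 31 MB, 13 MB left
memory block 5: place 29 MB, 85 MB left
6 memory blocks × 256 MB = 1536 MB; used 1280 MB; unused 256 MB.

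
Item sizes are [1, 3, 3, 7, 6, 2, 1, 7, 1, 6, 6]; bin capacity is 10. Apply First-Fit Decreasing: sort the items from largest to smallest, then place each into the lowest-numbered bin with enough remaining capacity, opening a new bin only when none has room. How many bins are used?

Sorted descending: 7, 7, 6, 6, 6, 3, 3, 2, 1, 1, 1.
bin 1: place 7, 3 left
bin 2: place 7, 3 left
bin 3: place 6, 4 left
bin 4: place 6, 4 left
bin 5: place 6, 4 left
bin 1: place 3, 0 left
bin 2: place 3, 0 left
bin 3: place 2, 2 left
bin 3: place 1, 1 left
bin 3: place 1, 0 left
bin 4: place 1, 3 left

5 bins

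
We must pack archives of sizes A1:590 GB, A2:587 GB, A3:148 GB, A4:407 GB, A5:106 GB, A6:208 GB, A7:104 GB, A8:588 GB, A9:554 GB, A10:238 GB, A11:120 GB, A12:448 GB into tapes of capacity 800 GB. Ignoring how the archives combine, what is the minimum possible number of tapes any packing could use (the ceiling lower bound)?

Total size = 590 + 587 + 148 + 407 + 106 + 208 + 104 + 588 + 554 + 238 + 120 + 448 = 4098 GB.
⌈4098 / 800⌉ = 6.

6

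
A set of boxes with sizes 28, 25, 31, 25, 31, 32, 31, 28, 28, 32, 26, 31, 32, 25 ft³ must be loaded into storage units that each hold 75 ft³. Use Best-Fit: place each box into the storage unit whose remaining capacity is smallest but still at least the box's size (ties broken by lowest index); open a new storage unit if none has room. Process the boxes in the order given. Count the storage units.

Put 28 ft³ in storage unit 1; 47 ft³ remain.
Put 25 ft³ in storage unit 1; 22 ft³ remain.
Put 31 ft³ in storage unit 2; 44 ft³ remain.
Put 25 ft³ in storage unit 2; 19 ft³ remain.
Put 31 ft³ in storage unit 3; 44 ft³ remain.
Put 32 ft³ in storage unit 3; 12 ft³ remain.
Put 31 ft³ in storage unit 4; 44 ft³ remain.
Put 28 ft³ in storage unit 4; 16 ft³ remain.
Put 28 ft³ in storage unit 5; 47 ft³ remain.
Put 32 ft³ in storage unit 5; 15 ft³ remain.
Put 26 ft³ in storage unit 6; 49 ft³ remain.
Put 31 ft³ in storage unit 6; 18 ft³ remain.
Put 32 ft³ in storage unit 7; 43 ft³ remain.
Put 25 ft³ in storage unit 7; 18 ft³ remain.
Final storage units: [28,25] [31,25] [31,32] [31,28] [28,32] [26,31] [32,25].

7 storage units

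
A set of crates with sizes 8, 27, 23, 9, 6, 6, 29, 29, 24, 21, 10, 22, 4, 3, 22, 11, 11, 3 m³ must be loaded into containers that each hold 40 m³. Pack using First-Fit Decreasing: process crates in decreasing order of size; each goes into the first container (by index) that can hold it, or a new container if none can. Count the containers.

8

Sorted descending: 29, 29, 27, 24, 23, 22, 22, 21, 11, 11, 10, 9, 8, 6, 6, 4, 3, 3.
29 m³ → container 1 (remaining 11 m³)
29 m³ → container 2 (remaining 11 m³)
27 m³ → container 3 (remaining 13 m³)
24 m³ → container 4 (remaining 16 m³)
23 m³ → container 5 (remaining 17 m³)
22 m³ → container 6 (remaining 18 m³)
22 m³ → container 7 (remaining 18 m³)
21 m³ → container 8 (remaining 19 m³)
11 m³ → container 1 (remaining 0 m³)
11 m³ → container 2 (remaining 0 m³)
10 m³ → container 3 (remaining 3 m³)
9 m³ → container 4 (remaining 7 m³)
8 m³ → container 5 (remaining 9 m³)
6 m³ → container 4 (remaining 1 m³)
6 m³ → container 5 (remaining 3 m³)
4 m³ → container 6 (remaining 14 m³)
3 m³ → container 3 (remaining 0 m³)
3 m³ → container 5 (remaining 0 m³)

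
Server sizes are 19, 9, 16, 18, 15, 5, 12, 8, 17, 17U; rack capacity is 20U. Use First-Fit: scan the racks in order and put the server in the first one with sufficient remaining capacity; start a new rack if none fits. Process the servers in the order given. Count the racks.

8 racks

rack 1: place 19U, 1U left
rack 2: place 9U, 11U left
rack 3: place 16U, 4U left
rack 4: place 18U, 2U left
rack 5: place 15U, 5U left
rack 2: place 5U, 6U left
rack 6: place 12U, 8U left
rack 6: place 8U, 0U left
rack 7: place 17U, 3U left
rack 8: place 17U, 3U left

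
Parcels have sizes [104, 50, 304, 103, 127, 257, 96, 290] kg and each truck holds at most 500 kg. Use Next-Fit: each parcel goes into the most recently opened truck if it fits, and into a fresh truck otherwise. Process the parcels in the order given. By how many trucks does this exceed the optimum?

Next-Fit: [104,50,304] [103,127,257] [96,290] → 3 trucks.
Total size 1331 kg; any packing needs at least ⌈1331/500⌉ = 3 trucks.
So 3 is already optimal.

0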